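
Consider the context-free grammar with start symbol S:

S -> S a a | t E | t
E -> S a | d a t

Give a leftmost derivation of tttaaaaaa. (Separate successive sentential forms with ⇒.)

S ⇒ Saa ⇒ tEaa ⇒ tSaaa ⇒ ttEaaa ⇒ ttSaaaa ⇒ ttSaaaaaa ⇒ tttaaaaaa

S ⇒ Saa   [S -> S a a]
Saa ⇒ tEaa   [S -> t E]
tEaa ⇒ tSaaa   [E -> S a]
tSaaa ⇒ ttEaaa   [S -> t E]
ttEaaa ⇒ ttSaaaa   [E -> S a]
ttSaaaa ⇒ ttSaaaaaa   [S -> S a a]
ttSaaaaaa ⇒ tttaaaaaa   [S -> t]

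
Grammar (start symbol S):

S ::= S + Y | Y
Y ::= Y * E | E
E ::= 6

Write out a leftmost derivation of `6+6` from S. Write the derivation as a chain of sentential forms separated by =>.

S=>S+Y=>Y+Y=>E+Y=>6+Y=>6+E=>6+6

S => S+Y   [S ::= S + Y]
S+Y => Y+Y   [S ::= Y]
Y+Y => E+Y   [Y ::= E]
E+Y => 6+Y   [E ::= 6]
6+Y => 6+E   [Y ::= E]
6+E => 6+6   [E ::= 6]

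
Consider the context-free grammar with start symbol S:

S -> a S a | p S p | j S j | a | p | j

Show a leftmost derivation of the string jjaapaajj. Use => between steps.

S => jSj => jjSjj => jjaSajj => jjaaSaajj => jjaapaajj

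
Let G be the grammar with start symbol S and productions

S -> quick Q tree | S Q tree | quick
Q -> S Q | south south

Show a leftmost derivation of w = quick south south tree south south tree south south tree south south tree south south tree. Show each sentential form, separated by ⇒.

S ⇒ S Q tree ⇒ S Q tree Q tree ⇒ S Q tree Q tree Q tree ⇒ S Q tree Q tree Q tree Q tree ⇒ quick Q tree Q tree Q tree Q tree Q tree ⇒ quick south south tree Q tree Q tree Q tree Q tree ⇒ quick south south tree south south tree Q tree Q tree Q tree ⇒ quick south south tree south south tree south south tree Q tree Q tree ⇒ quick south south tree south south tree south south tree south south tree Q tree ⇒ quick south south tree south south tree south south tree south south tree south south tree

S ⇒ S Q tree   [S -> S Q tree]
S Q tree ⇒ S Q tree Q tree   [S -> S Q tree]
S Q tree Q tree ⇒ S Q tree Q tree Q tree   [S -> S Q tree]
S Q tree Q tree Q tree ⇒ S Q tree Q tree Q tree Q tree   [S -> S Q tree]
S Q tree Q tree Q tree Q tree ⇒ quick Q tree Q tree Q tree Q tree Q tree   [S -> quick Q tree]
quick Q tree Q tree Q tree Q tree Q tree ⇒ quick south south tree Q tree Q tree Q tree Q tree   [Q -> south south]
quick south south tree Q tree Q tree Q tree Q tree ⇒ quick south south tree south south tree Q tree Q tree Q tree   [Q -> south south]
quick south south tree south south tree Q tree Q tree Q tree ⇒ quick south south tree south south tree south south tree Q tree Q tree   [Q -> south south]
quick south south tree south south tree south south tree Q tree Q tree ⇒ quick south south tree south south tree south south tree south south tree Q tree   [Q -> south south]
quick south south tree south south tree south south tree south south tree Q tree ⇒ quick south south tree south south tree south south tree south south tree south south tree   [Q -> south south]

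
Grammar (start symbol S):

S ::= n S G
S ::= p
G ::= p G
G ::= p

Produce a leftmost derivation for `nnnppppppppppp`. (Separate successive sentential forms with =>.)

S => nSG => nnSGG => nnnSGGG => nnnpGGG => nnnppGGG => nnnpppGGG => nnnppppGGG => nnnpppppGG => nnnppppppGG => nnnpppppppG => nnnppppppppG => nnnpppppppppG => nnnppppppppppG => nnnppppppppppp

S => nSG   [S ::= n S G]
nSG => nnSGG   [S ::= n S G]
nnSGG => nnnSGGG   [S ::= n S G]
nnnSGGG => nnnpGGG   [S ::= p]
nnnpGGG => nnnppGGG   [G ::= p G]
nnnppGGG => nnnpppGGG   [G ::= p G]
nnnpppGGG => nnnppppGGG   [G ::= p G]
nnnppppGGG => nnnpppppGG   [G ::= p]
nnnpppppGG => nnnppppppGG   [G ::= p G]
nnnppppppGG => nnnpppppppG   [G ::= p]
nnnpppppppG => nnnppppppppG   [G ::= p G]
nnnppppppppG => nnnpppppppppG   [G ::= p G]
nnnpppppppppG => nnnppppppppppG   [G ::= p G]
nnnppppppppppG => nnnppppppppppp   [G ::= p]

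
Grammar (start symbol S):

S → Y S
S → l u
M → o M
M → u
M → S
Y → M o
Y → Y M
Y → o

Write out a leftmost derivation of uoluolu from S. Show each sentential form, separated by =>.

S => YS   [S → Y S]
YS => MoS   [Y → M o]
MoS => uoS   [M → u]
uoS => uoYS   [S → Y S]
uoYS => uoMoS   [Y → M o]
uoMoS => uoSoS   [M → S]
uoSoS => uoluoS   [S → l u]
uoluoS => uoluolu   [S → l u]

S=>YS=>MoS=>uoS=>uoYS=>uoMoS=>uoSoS=>uoluoS=>uoluolu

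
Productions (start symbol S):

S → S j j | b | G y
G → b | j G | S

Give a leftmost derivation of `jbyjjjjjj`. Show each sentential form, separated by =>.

S => Sjj => Sjjjj => Sjjjjjj => Gyjjjjjj => jGyjjjjjj => jbyjjjjjj

S => Sjj   [S → S j j]
Sjj => Sjjjj   [S → S j j]
Sjjjj => Sjjjjjj   [S → S j j]
Sjjjjjj => Gyjjjjjj   [S → G y]
Gyjjjjjj => jGyjjjjjj   [G → j G]
jGyjjjjjj => jbyjjjjjj   [G → b]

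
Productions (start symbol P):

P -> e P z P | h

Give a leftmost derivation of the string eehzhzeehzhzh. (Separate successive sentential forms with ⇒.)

P ⇒ ePzP ⇒ eePzPzP ⇒ eehzPzP ⇒ eehzhzP ⇒ eehzhzePzP ⇒ eehzhzeePzPzP ⇒ eehzhzeehzPzP ⇒ eehzhzeehzhzP ⇒ eehzhzeehzhzh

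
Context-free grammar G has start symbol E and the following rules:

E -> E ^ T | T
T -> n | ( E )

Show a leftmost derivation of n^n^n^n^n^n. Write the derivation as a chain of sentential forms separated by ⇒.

E ⇒ E^T ⇒ E^T^T ⇒ E^T^T^T ⇒ E^T^T^T^T ⇒ E^T^T^T^T^T ⇒ T^T^T^T^T^T ⇒ n^T^T^T^T^T ⇒ n^n^T^T^T^T ⇒ n^n^n^T^T^T ⇒ n^n^n^n^T^T ⇒ n^n^n^n^n^T ⇒ n^n^n^n^n^n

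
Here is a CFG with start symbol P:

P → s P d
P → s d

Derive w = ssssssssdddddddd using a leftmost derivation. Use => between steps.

P => sPd => ssPdd => sssPddd => ssssPdddd => sssssPddddd => ssssssPdddddd => sssssssPddddddd => ssssssssdddddddd

P => sPd   [P → s P d]
sPd => ssPdd   [P → s P d]
ssPdd => sssPddd   [P → s P d]
sssPddd => ssssPdddd   [P → s P d]
ssssPdddd => sssssPddddd   [P → s P d]
sssssPddddd => ssssssPdddddd   [P → s P d]
ssssssPdddddd => sssssssPddddddd   [P → s P d]
sssssssPddddddd => ssssssssdddddddd   [P → s d]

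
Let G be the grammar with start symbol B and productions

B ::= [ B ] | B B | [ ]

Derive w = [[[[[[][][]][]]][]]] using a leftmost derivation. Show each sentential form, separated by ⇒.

B ⇒ [B]   [B ::= [ B ]]
[B] ⇒ [[B]]   [B ::= [ B ]]
[[B]] ⇒ [[BB]]   [B ::= B B]
[[BB]] ⇒ [[[B]B]]   [B ::= [ B ]]
[[[B]B]] ⇒ [[[[B]]B]]   [B ::= [ B ]]
[[[[B]]B]] ⇒ [[[[BB]]B]]   [B ::= B B]
[[[[BB]]B]] ⇒ [[[[[B]B]]B]]   [B ::= [ B ]]
[[[[[B]B]]B]] ⇒ [[[[[BB]B]]B]]   [B ::= B B]
[[[[[BB]B]]B]] ⇒ [[[[[BBB]B]]B]]   [B ::= B B]
[[[[[BBB]B]]B]] ⇒ [[[[[[]BB]B]]B]]   [B ::= [ ]]
[[[[[[]BB]B]]B]] ⇒ [[[[[[][]B]B]]B]]   [B ::= [ ]]
[[[[[[][]B]B]]B]] ⇒ [[[[[[][][]]B]]B]]   [B ::= [ ]]
[[[[[[][][]]B]]B]] ⇒ [[[[[[][][]][]]]B]]   [B ::= [ ]]
[[[[[[][][]][]]]B]] ⇒ [[[[[[][][]][]]][]]]   [B ::= [ ]]

B ⇒ [B] ⇒ [[B]] ⇒ [[BB]] ⇒ [[[B]B]] ⇒ [[[[B]]B]] ⇒ [[[[BB]]B]] ⇒ [[[[[B]B]]B]] ⇒ [[[[[BB]B]]B]] ⇒ [[[[[BBB]B]]B]] ⇒ [[[[[[]BB]B]]B]] ⇒ [[[[[[][]B]B]]B]] ⇒ [[[[[[][][]]B]]B]] ⇒ [[[[[[][][]][]]]B]] ⇒ [[[[[[][][]][]]][]]]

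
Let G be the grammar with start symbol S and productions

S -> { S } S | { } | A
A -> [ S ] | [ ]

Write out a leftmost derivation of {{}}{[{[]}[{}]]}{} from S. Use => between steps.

S => {S}S => {{}}S => {{}}{S}S => {{}}{A}S => {{}}{[S]}S => {{}}{[{S}S]}S => {{}}{[{A}S]}S => {{}}{[{[]}S]}S => {{}}{[{[]}A]}S => {{}}{[{[]}[S]]}S => {{}}{[{[]}[{}]]}S => {{}}{[{[]}[{}]]}{}

S => {S}S   [S -> { S } S]
{S}S => {{}}S   [S -> { }]
{{}}S => {{}}{S}S   [S -> { S } S]
{{}}{S}S => {{}}{A}S   [S -> A]
{{}}{A}S => {{}}{[S]}S   [A -> [ S ]]
{{}}{[S]}S => {{}}{[{S}S]}S   [S -> { S } S]
{{}}{[{S}S]}S => {{}}{[{A}S]}S   [S -> A]
{{}}{[{A}S]}S => {{}}{[{[]}S]}S   [A -> [ ]]
{{}}{[{[]}S]}S => {{}}{[{[]}A]}S   [S -> A]
{{}}{[{[]}A]}S => {{}}{[{[]}[S]]}S   [A -> [ S ]]
{{}}{[{[]}[S]]}S => {{}}{[{[]}[{}]]}S   [S -> { }]
{{}}{[{[]}[{}]]}S => {{}}{[{[]}[{}]]}{}   [S -> { }]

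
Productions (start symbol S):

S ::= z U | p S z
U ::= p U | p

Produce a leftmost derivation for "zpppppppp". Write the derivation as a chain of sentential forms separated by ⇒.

S ⇒ zU ⇒ zpU ⇒ zppU ⇒ zpppU ⇒ zppppU ⇒ zpppppU ⇒ zppppppU ⇒ zpppppppU ⇒ zpppppppp

S ⇒ zU   [S ::= z U]
zU ⇒ zpU   [U ::= p U]
zpU ⇒ zppU   [U ::= p U]
zppU ⇒ zpppU   [U ::= p U]
zpppU ⇒ zppppU   [U ::= p U]
zppppU ⇒ zpppppU   [U ::= p U]
zpppppU ⇒ zppppppU   [U ::= p U]
zppppppU ⇒ zpppppppU   [U ::= p U]
zpppppppU ⇒ zpppppppp   [U ::= p]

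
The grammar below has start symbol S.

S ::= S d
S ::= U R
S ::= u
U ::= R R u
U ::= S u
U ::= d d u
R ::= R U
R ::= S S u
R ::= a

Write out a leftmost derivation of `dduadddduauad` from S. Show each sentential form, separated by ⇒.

S ⇒ Sd ⇒ URd ⇒ SuRd ⇒ URuRd ⇒ SuRuRd ⇒ SduRuRd ⇒ SdduRuRd ⇒ SddduRuRd ⇒ SdddduRuRd ⇒ URdddduRuRd ⇒ dduRdddduRuRd ⇒ dduadddduRuRd ⇒ dduadddduauRd ⇒ dduadddduauad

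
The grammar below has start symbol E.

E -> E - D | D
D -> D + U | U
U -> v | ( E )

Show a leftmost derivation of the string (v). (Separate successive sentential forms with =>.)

E => D   [E -> D]
D => U   [D -> U]
U => (E)   [U -> ( E )]
(E) => (D)   [E -> D]
(D) => (U)   [D -> U]
(U) => (v)   [U -> v]

E => D => U => (E) => (D) => (U) => (v)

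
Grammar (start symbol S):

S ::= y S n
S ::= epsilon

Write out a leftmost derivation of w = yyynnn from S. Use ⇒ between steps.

S ⇒ ySn ⇒ yySnn ⇒ yyySnnn ⇒ yyynnn

S ⇒ ySn   [S ::= y S n]
ySn ⇒ yySnn   [S ::= y S n]
yySnn ⇒ yyySnnn   [S ::= y S n]
yyySnnn ⇒ yyynnn   [S ::= epsilon]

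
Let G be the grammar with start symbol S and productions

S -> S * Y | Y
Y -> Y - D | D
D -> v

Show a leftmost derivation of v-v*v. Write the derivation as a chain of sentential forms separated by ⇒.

S ⇒ S*Y ⇒ Y*Y ⇒ Y-D*Y ⇒ D-D*Y ⇒ v-D*Y ⇒ v-v*Y ⇒ v-v*D ⇒ v-v*v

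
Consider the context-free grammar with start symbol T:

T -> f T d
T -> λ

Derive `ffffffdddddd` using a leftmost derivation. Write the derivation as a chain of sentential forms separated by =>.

T => fTd   [T -> f T d]
fTd => ffTdd   [T -> f T d]
ffTdd => fffTddd   [T -> f T d]
fffTddd => ffffTdddd   [T -> f T d]
ffffTdddd => fffffTddddd   [T -> f T d]
fffffTddddd => ffffffTdddddd   [T -> f T d]
ffffffTdddddd => ffffffdddddd   [T -> λ]

T=>fTd=>ffTdd=>fffTddd=>ffffTdddd=>fffffTddddd=>ffffffTdddddd=>ffffffdddddd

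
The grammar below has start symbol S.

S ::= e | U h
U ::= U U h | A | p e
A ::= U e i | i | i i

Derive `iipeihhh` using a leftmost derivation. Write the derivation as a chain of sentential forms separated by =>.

S => Uh   [S ::= U h]
Uh => UUhh   [U ::= U U h]
UUhh => AUhh   [U ::= A]
AUhh => iiUhh   [A ::= i i]
iiUhh => iiUUhhh   [U ::= U U h]
iiUUhhh => iipeUhhh   [U ::= p e]
iipeUhhh => iipeAhhh   [U ::= A]
iipeAhhh => iipeihhh   [A ::= i]

S=>Uh=>UUhh=>AUhh=>iiUhh=>iiUUhhh=>iipeUhhh=>iipeAhhh=>iipeihhh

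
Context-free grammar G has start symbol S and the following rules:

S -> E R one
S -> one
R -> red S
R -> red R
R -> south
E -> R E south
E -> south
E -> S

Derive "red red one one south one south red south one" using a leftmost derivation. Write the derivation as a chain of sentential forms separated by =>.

S => E R one   [S -> E R one]
E R one => R E south R one   [E -> R E south]
R E south R one => red R E south R one   [R -> red R]
red R E south R one => red red S E south R one   [R -> red S]
red red S E south R one => red red one E south R one   [S -> one]
red red one E south R one => red red one S south R one   [E -> S]
red red one S south R one => red red one E R one south R one   [S -> E R one]
red red one E R one south R one => red red one S R one south R one   [E -> S]
red red one S R one south R one => red red one one R one south R one   [S -> one]
red red one one R one south R one => red red one one south one south R one   [R -> south]
red red one one south one south R one => red red one one south one south red R one   [R -> red R]
red red one one south one south red R one => red red one one south one south red south one   [R -> south]

S => E R one => R E south R one => red R E south R one => red red S E south R one => red red one E south R one => red red one S south R one => red red one E R one south R one => red red one S R one south R one => red red one one R one south R one => red red one one south one south R one => red red one one south one south red R one => red red one one south one south red south one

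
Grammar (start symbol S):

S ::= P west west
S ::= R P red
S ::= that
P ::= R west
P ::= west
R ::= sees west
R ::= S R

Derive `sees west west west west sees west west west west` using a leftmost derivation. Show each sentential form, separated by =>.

S => P west west   [S ::= P west west]
P west west => R west west west   [P ::= R west]
R west west west => S R west west west   [R ::= S R]
S R west west west => P west west R west west west   [S ::= P west west]
P west west R west west west => R west west west R west west west   [P ::= R west]
R west west west R west west west => sees west west west west R west west west   [R ::= sees west]
sees west west west west R west west west => sees west west west west sees west west west west   [R ::= sees west]

S => P west west => R west west west => S R west west west => P west west R west west west => R west west west R west west west => sees west west west west R west west west => sees west west west west sees west west west west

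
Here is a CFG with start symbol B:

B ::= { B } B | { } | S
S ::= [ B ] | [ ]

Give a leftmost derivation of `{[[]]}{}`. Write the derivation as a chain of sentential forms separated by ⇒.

B ⇒ {B}B   [B ::= { B } B]
{B}B ⇒ {S}B   [B ::= S]
{S}B ⇒ {[B]}B   [S ::= [ B ]]
{[B]}B ⇒ {[S]}B   [B ::= S]
{[S]}B ⇒ {[[]]}B   [S ::= [ ]]
{[[]]}B ⇒ {[[]]}{}   [B ::= { }]

B ⇒ {B}B ⇒ {S}B ⇒ {[B]}B ⇒ {[S]}B ⇒ {[[]]}B ⇒ {[[]]}{}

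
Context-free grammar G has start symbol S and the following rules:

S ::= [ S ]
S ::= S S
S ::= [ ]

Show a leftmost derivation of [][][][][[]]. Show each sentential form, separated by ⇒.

S ⇒ SS ⇒ SSS ⇒ []SS ⇒ []SSS ⇒ [][]SS ⇒ [][]SSS ⇒ [][][]SS ⇒ [][][][]S ⇒ [][][][][S] ⇒ [][][][][[]]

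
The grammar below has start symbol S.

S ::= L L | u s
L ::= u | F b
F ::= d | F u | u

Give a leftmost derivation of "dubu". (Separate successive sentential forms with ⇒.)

S ⇒ LL   [S ::= L L]
LL ⇒ FbL   [L ::= F b]
FbL ⇒ FubL   [F ::= F u]
FubL ⇒ dubL   [F ::= d]
dubL ⇒ dubu   [L ::= u]

S⇒LL⇒FbL⇒FubL⇒dubL⇒dubu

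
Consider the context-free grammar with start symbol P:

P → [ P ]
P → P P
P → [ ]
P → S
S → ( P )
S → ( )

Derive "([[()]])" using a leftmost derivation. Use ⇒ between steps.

P ⇒ S ⇒ (P) ⇒ ([P]) ⇒ ([[P]]) ⇒ ([[S]]) ⇒ ([[()]])

P ⇒ S   [P → S]
S ⇒ (P)   [S → ( P )]
(P) ⇒ ([P])   [P → [ P ]]
([P]) ⇒ ([[P]])   [P → [ P ]]
([[P]]) ⇒ ([[S]])   [P → S]
([[S]]) ⇒ ([[()]])   [S → ( )]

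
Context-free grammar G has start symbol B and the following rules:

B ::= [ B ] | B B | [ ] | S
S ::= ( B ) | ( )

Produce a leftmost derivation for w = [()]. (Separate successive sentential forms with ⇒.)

B ⇒ [B]   [B ::= [ B ]]
[B] ⇒ [S]   [B ::= S]
[S] ⇒ [()]   [S ::= ( )]

B ⇒ [B] ⇒ [S] ⇒ [()]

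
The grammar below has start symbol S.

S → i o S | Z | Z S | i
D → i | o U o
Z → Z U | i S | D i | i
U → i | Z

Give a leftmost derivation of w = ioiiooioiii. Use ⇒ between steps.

S ⇒ ioS   [S → i o S]
ioS ⇒ ioZ   [S → Z]
ioZ ⇒ ioZU   [Z → Z U]
ioZU ⇒ ioZUU   [Z → Z U]
ioZUU ⇒ ioiSUU   [Z → i S]
ioiSUU ⇒ ioiioSUU   [S → i o S]
ioiioSUU ⇒ ioiioZUU   [S → Z]
ioiioZUU ⇒ ioiioDiUU   [Z → D i]
ioiioDiUU ⇒ ioiiooUoiUU   [D → o U o]
ioiiooUoiUU ⇒ ioiiooioiUU   [U → i]
ioiiooioiUU ⇒ ioiiooioiiU   [U → i]
ioiiooioiiU ⇒ ioiiooioiii   [U → i]

S ⇒ ioS ⇒ ioZ ⇒ ioZU ⇒ ioZUU ⇒ ioiSUU ⇒ ioiioSUU ⇒ ioiioZUU ⇒ ioiioDiUU ⇒ ioiiooUoiUU ⇒ ioiiooioiUU ⇒ ioiiooioiiU ⇒ ioiiooioiii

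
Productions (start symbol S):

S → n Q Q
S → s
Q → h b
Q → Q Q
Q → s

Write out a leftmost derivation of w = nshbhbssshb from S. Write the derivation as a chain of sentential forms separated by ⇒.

S ⇒ nQQ   [S → n Q Q]
nQQ ⇒ nsQ   [Q → s]
nsQ ⇒ nsQQ   [Q → Q Q]
nsQQ ⇒ nsQQQ   [Q → Q Q]
nsQQQ ⇒ nsQQQQ   [Q → Q Q]
nsQQQQ ⇒ nsQQQQQ   [Q → Q Q]
nsQQQQQ ⇒ nshbQQQQ   [Q → h b]
nshbQQQQ ⇒ nshbhbQQQ   [Q → h b]
nshbhbQQQ ⇒ nshbhbsQQ   [Q → s]
nshbhbsQQ ⇒ nshbhbsQQQ   [Q → Q Q]
nshbhbsQQQ ⇒ nshbhbssQQ   [Q → s]
nshbhbssQQ ⇒ nshbhbsssQ   [Q → s]
nshbhbsssQ ⇒ nshbhbssshb   [Q → h b]

S ⇒ nQQ ⇒ nsQ ⇒ nsQQ ⇒ nsQQQ ⇒ nsQQQQ ⇒ nsQQQQQ ⇒ nshbQQQQ ⇒ nshbhbQQQ ⇒ nshbhbsQQ ⇒ nshbhbsQQQ ⇒ nshbhbssQQ ⇒ nshbhbsssQ ⇒ nshbhbssshb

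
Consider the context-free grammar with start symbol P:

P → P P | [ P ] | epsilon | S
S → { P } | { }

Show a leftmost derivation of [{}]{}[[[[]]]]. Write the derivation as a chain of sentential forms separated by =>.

P => PP => PPP => PPPP => [P]PPP => [S]PPP => [{}]PPP => [{}]SPP => [{}]{}PP => [{}]{}[P]P => [{}]{}[[P]]P => [{}]{}[[[P]]]P => [{}]{}[[[[P]]]]P => [{}]{}[[[[]]]]P => [{}]{}[[[[]]]]

P => PP   [P → P P]
PP => PPP   [P → P P]
PPP => PPPP   [P → P P]
PPPP => [P]PPP   [P → [ P ]]
[P]PPP => [S]PPP   [P → S]
[S]PPP => [{}]PPP   [S → { }]
[{}]PPP => [{}]SPP   [P → S]
[{}]SPP => [{}]{}PP   [S → { }]
[{}]{}PP => [{}]{}[P]P   [P → [ P ]]
[{}]{}[P]P => [{}]{}[[P]]P   [P → [ P ]]
[{}]{}[[P]]P => [{}]{}[[[P]]]P   [P → [ P ]]
[{}]{}[[[P]]]P => [{}]{}[[[[P]]]]P   [P → [ P ]]
[{}]{}[[[[P]]]]P => [{}]{}[[[[]]]]P   [P → epsilon]
[{}]{}[[[[]]]]P => [{}]{}[[[[]]]]   [P → epsilon]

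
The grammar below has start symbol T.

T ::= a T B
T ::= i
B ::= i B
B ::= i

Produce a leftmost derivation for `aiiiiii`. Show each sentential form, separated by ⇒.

T ⇒ aTB ⇒ aiB ⇒ aiiB ⇒ aiiiB ⇒ aiiiiB ⇒ aiiiiiB ⇒ aiiiiii

T ⇒ aTB   [T ::= a T B]
aTB ⇒ aiB   [T ::= i]
aiB ⇒ aiiB   [B ::= i B]
aiiB ⇒ aiiiB   [B ::= i B]
aiiiB ⇒ aiiiiB   [B ::= i B]
aiiiiB ⇒ aiiiiiB   [B ::= i B]
aiiiiiB ⇒ aiiiiii   [B ::= i]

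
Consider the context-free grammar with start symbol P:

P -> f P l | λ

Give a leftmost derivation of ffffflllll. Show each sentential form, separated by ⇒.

P ⇒ fPl ⇒ ffPll ⇒ fffPlll ⇒ ffffPllll ⇒ fffffPlllll ⇒ ffffflllll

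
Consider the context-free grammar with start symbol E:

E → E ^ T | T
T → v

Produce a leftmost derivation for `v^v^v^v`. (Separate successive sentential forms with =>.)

E => E^T   [E → E ^ T]
E^T => E^T^T   [E → E ^ T]
E^T^T => E^T^T^T   [E → E ^ T]
E^T^T^T => T^T^T^T   [E → T]
T^T^T^T => v^T^T^T   [T → v]
v^T^T^T => v^v^T^T   [T → v]
v^v^T^T => v^v^v^T   [T → v]
v^v^v^T => v^v^v^v   [T → v]

E => E^T => E^T^T => E^T^T^T => T^T^T^T => v^T^T^T => v^v^T^T => v^v^v^T => v^v^v^v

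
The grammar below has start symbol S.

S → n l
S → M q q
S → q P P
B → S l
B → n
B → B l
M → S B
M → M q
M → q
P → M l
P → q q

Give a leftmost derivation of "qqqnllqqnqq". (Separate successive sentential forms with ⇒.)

S ⇒ Mqq   [S → M q q]
Mqq ⇒ SBqq   [M → S B]
SBqq ⇒ MqqBqq   [S → M q q]
MqqBqq ⇒ SBqqBqq   [M → S B]
SBqqBqq ⇒ MqqBqqBqq   [S → M q q]
MqqBqqBqq ⇒ qqqBqqBqq   [M → q]
qqqBqqBqq ⇒ qqqSlqqBqq   [B → S l]
qqqSlqqBqq ⇒ qqqnllqqBqq   [S → n l]
qqqnllqqBqq ⇒ qqqnllqqnqq   [B → n]

S ⇒ Mqq ⇒ SBqq ⇒ MqqBqq ⇒ SBqqBqq ⇒ MqqBqqBqq ⇒ qqqBqqBqq ⇒ qqqSlqqBqq ⇒ qqqnllqqBqq ⇒ qqqnllqqnqq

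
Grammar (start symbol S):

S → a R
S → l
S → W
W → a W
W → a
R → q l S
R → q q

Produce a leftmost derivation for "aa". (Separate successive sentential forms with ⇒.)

S ⇒ W ⇒ aW ⇒ aa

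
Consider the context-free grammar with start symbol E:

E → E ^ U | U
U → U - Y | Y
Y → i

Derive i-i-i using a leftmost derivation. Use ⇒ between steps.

E ⇒ U ⇒ U-Y ⇒ U-Y-Y ⇒ Y-Y-Y ⇒ i-Y-Y ⇒ i-i-Y ⇒ i-i-i

E ⇒ U   [E → U]
U ⇒ U-Y   [U → U - Y]
U-Y ⇒ U-Y-Y   [U → U - Y]
U-Y-Y ⇒ Y-Y-Y   [U → Y]
Y-Y-Y ⇒ i-Y-Y   [Y → i]
i-Y-Y ⇒ i-i-Y   [Y → i]
i-i-Y ⇒ i-i-i   [Y → i]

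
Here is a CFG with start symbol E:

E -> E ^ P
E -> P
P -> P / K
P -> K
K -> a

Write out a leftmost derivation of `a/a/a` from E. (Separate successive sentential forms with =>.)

E => P => P/K => P/K/K => K/K/K => a/K/K => a/a/K => a/a/a

E => P   [E -> P]
P => P/K   [P -> P / K]
P/K => P/K/K   [P -> P / K]
P/K/K => K/K/K   [P -> K]
K/K/K => a/K/K   [K -> a]
a/K/K => a/a/K   [K -> a]
a/a/K => a/a/a   [K -> a]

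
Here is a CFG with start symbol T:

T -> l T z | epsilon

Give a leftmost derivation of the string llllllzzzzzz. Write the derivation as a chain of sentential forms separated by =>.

T => lTz => llTzz => lllTzzz => llllTzzzz => lllllTzzzzz => llllllTzzzzzz => llllllzzzzzz

T => lTz   [T -> l T z]
lTz => llTzz   [T -> l T z]
llTzz => lllTzzz   [T -> l T z]
lllTzzz => llllTzzzz   [T -> l T z]
llllTzzzz => lllllTzzzzz   [T -> l T z]
lllllTzzzzz => llllllTzzzzzz   [T -> l T z]
llllllTzzzzzz => llllllzzzzzz   [T -> epsilon]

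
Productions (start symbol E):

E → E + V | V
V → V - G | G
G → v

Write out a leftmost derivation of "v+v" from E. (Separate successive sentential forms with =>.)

E => E+V => V+V => G+V => v+V => v+G => v+v

E => E+V   [E → E + V]
E+V => V+V   [E → V]
V+V => G+V   [V → G]
G+V => v+V   [G → v]
v+V => v+G   [V → G]
v+G => v+v   [G → v]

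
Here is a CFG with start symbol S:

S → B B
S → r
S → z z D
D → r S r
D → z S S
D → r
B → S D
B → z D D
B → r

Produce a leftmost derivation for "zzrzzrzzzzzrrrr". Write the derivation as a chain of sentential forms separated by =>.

S => zzD => zzrSr => zzrzzDr => zzrzzrSrr => zzrzzrzzDrr => zzrzzrzzzSSrr => zzrzzrzzzzzDSrr => zzrzzrzzzzzrSrr => zzrzzrzzzzzrrrr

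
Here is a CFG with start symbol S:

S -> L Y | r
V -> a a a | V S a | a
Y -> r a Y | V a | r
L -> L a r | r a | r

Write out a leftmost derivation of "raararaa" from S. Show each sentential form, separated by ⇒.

S ⇒ LY ⇒ LarY ⇒ LararY ⇒ raararY ⇒ raararVa ⇒ raararaa

S ⇒ LY   [S -> L Y]
LY ⇒ LarY   [L -> L a r]
LarY ⇒ LararY   [L -> L a r]
LararY ⇒ raararY   [L -> r a]
raararY ⇒ raararVa   [Y -> V a]
raararVa ⇒ raararaa   [V -> a]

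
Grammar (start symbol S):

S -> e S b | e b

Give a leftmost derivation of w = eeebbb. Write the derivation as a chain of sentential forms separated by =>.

S=>eSb=>eeSbb=>eeebbb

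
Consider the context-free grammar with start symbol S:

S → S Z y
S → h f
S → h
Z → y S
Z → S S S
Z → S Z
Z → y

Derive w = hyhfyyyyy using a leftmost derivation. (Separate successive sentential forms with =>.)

S => SZy   [S → S Z y]
SZy => SZyZy   [S → S Z y]
SZyZy => hZyZy   [S → h]
hZyZy => hySyZy   [Z → y S]
hySyZy => hySZyyZy   [S → S Z y]
hySZyyZy => hyhfZyyZy   [S → h f]
hyhfZyyZy => hyhfyyyZy   [Z → y]
hyhfyyyZy => hyhfyyyyy   [Z → y]

S=>SZy=>SZyZy=>hZyZy=>hySyZy=>hySZyyZy=>hyhfZyyZy=>hyhfyyyZy=>hyhfyyyyy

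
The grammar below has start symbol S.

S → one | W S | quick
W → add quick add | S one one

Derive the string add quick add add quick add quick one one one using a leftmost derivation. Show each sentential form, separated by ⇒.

S ⇒ W S   [S → W S]
W S ⇒ add quick add S   [W → add quick add]
add quick add S ⇒ add quick add W S   [S → W S]
add quick add W S ⇒ add quick add S one one S   [W → S one one]
add quick add S one one S ⇒ add quick add W S one one S   [S → W S]
add quick add W S one one S ⇒ add quick add add quick add S one one S   [W → add quick add]
add quick add add quick add S one one S ⇒ add quick add add quick add quick one one S   [S → quick]
add quick add add quick add quick one one S ⇒ add quick add add quick add quick one one one   [S → one]

S ⇒ W S ⇒ add quick add S ⇒ add quick add W S ⇒ add quick add S one one S ⇒ add quick add W S one one S ⇒ add quick add add quick add S one one S ⇒ add quick add add quick add quick one one S ⇒ add quick add add quick add quick one one one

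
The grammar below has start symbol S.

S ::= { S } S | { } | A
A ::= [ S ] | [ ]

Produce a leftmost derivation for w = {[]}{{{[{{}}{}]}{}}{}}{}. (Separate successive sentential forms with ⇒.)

S ⇒ {S}S ⇒ {A}S ⇒ {[]}S ⇒ {[]}{S}S ⇒ {[]}{{S}S}S ⇒ {[]}{{{S}S}S}S ⇒ {[]}{{{A}S}S}S ⇒ {[]}{{{[S]}S}S}S ⇒ {[]}{{{[{S}S]}S}S}S ⇒ {[]}{{{[{{}}S]}S}S}S ⇒ {[]}{{{[{{}}{}]}S}S}S ⇒ {[]}{{{[{{}}{}]}{}}S}S ⇒ {[]}{{{[{{}}{}]}{}}{}}S ⇒ {[]}{{{[{{}}{}]}{}}{}}{}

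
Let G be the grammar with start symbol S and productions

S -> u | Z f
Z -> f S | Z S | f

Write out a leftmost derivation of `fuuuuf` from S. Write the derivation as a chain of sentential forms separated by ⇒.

S⇒Zf⇒ZSf⇒ZSSf⇒ZSSSf⇒fSSSSf⇒fuSSSf⇒fuuSSf⇒fuuuSf⇒fuuuuf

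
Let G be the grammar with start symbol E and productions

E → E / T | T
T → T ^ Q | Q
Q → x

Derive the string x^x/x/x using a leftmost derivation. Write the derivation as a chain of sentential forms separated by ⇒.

E ⇒ E/T ⇒ E/T/T ⇒ T/T/T ⇒ T^Q/T/T ⇒ Q^Q/T/T ⇒ x^Q/T/T ⇒ x^x/T/T ⇒ x^x/Q/T ⇒ x^x/x/T ⇒ x^x/x/Q ⇒ x^x/x/x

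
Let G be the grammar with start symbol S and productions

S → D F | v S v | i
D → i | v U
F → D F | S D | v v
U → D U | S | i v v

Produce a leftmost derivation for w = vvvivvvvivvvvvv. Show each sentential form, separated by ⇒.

S ⇒ vSv ⇒ vDFv ⇒ vvUFv ⇒ vvDUFv ⇒ vvvUUFv ⇒ vvvivvUFv ⇒ vvvivvSFv ⇒ vvvivvDFFv ⇒ vvvivvvUFFv ⇒ vvvivvvSFFv ⇒ vvvivvvvSvFFv ⇒ vvvivvvvivFFv ⇒ vvvivvvvivvvFv ⇒ vvvivvvvivvvvvv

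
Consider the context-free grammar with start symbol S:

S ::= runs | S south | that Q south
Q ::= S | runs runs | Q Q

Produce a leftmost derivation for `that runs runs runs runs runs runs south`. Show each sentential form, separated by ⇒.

S ⇒ that Q south   [S ::= that Q south]
that Q south ⇒ that Q Q south   [Q ::= Q Q]
that Q Q south ⇒ that Q Q Q south   [Q ::= Q Q]
that Q Q Q south ⇒ that runs runs Q Q south   [Q ::= runs runs]
that runs runs Q Q south ⇒ that runs runs runs runs Q south   [Q ::= runs runs]
that runs runs runs runs Q south ⇒ that runs runs runs runs runs runs south   [Q ::= runs runs]

S ⇒ that Q south ⇒ that Q Q south ⇒ that Q Q Q south ⇒ that runs runs Q Q south ⇒ that runs runs runs runs Q south ⇒ that runs runs runs runs runs runs south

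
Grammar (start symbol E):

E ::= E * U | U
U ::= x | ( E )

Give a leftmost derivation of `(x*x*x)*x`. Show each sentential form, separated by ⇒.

E⇒E*U⇒U*U⇒(E)*U⇒(E*U)*U⇒(E*U*U)*U⇒(U*U*U)*U⇒(x*U*U)*U⇒(x*x*U)*U⇒(x*x*x)*U⇒(x*x*x)*x

E ⇒ E*U   [E ::= E * U]
E*U ⇒ U*U   [E ::= U]
U*U ⇒ (E)*U   [U ::= ( E )]
(E)*U ⇒ (E*U)*U   [E ::= E * U]
(E*U)*U ⇒ (E*U*U)*U   [E ::= E * U]
(E*U*U)*U ⇒ (U*U*U)*U   [E ::= U]
(U*U*U)*U ⇒ (x*U*U)*U   [U ::= x]
(x*U*U)*U ⇒ (x*x*U)*U   [U ::= x]
(x*x*U)*U ⇒ (x*x*x)*U   [U ::= x]
(x*x*x)*U ⇒ (x*x*x)*x   [U ::= x]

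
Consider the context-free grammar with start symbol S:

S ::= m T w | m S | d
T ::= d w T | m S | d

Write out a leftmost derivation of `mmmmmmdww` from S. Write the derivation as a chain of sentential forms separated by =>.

S => mS => mmTw => mmmSw => mmmmSw => mmmmmTww => mmmmmmSww => mmmmmmdww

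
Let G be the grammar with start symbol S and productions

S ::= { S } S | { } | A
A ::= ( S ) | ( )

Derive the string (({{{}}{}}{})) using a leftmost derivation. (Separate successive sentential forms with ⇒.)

S ⇒ A ⇒ (S) ⇒ (A) ⇒ ((S)) ⇒ (({S}S)) ⇒ (({{S}S}S)) ⇒ (({{{}}S}S)) ⇒ (({{{}}{}}S)) ⇒ (({{{}}{}}{}))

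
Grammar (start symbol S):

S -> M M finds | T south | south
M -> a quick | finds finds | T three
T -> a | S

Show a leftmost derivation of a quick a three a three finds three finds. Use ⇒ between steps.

S ⇒ M M finds ⇒ a quick M finds ⇒ a quick T three finds ⇒ a quick S three finds ⇒ a quick M M finds three finds ⇒ a quick T three M finds three finds ⇒ a quick a three M finds three finds ⇒ a quick a three T three finds three finds ⇒ a quick a three a three finds three finds

S ⇒ M M finds   [S -> M M finds]
M M finds ⇒ a quick M finds   [M -> a quick]
a quick M finds ⇒ a quick T three finds   [M -> T three]
a quick T three finds ⇒ a quick S three finds   [T -> S]
a quick S three finds ⇒ a quick M M finds three finds   [S -> M M finds]
a quick M M finds three finds ⇒ a quick T three M finds three finds   [M -> T three]
a quick T three M finds three finds ⇒ a quick a three M finds three finds   [T -> a]
a quick a three M finds three finds ⇒ a quick a three T three finds three finds   [M -> T three]
a quick a three T three finds three finds ⇒ a quick a three a three finds three finds   [T -> a]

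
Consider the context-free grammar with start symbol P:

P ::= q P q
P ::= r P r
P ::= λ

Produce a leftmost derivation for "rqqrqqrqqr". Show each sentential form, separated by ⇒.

P ⇒ rPr ⇒ rqPqr ⇒ rqqPqqr ⇒ rqqrPrqqr ⇒ rqqrqPqrqqr ⇒ rqqrqqrqqr

P ⇒ rPr   [P ::= r P r]
rPr ⇒ rqPqr   [P ::= q P q]
rqPqr ⇒ rqqPqqr   [P ::= q P q]
rqqPqqr ⇒ rqqrPrqqr   [P ::= r P r]
rqqrPrqqr ⇒ rqqrqPqrqqr   [P ::= q P q]
rqqrqPqrqqr ⇒ rqqrqqrqqr   [P ::= λ]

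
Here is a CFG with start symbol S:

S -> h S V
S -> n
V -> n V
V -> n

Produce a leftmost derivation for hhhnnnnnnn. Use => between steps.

S => hSV   [S -> h S V]
hSV => hhSVV   [S -> h S V]
hhSVV => hhhSVVV   [S -> h S V]
hhhSVVV => hhhnVVV   [S -> n]
hhhnVVV => hhhnnVV   [V -> n]
hhhnnVV => hhhnnnVV   [V -> n V]
hhhnnnVV => hhhnnnnV   [V -> n]
hhhnnnnV => hhhnnnnnV   [V -> n V]
hhhnnnnnV => hhhnnnnnnV   [V -> n V]
hhhnnnnnnV => hhhnnnnnnn   [V -> n]

S => hSV => hhSVV => hhhSVVV => hhhnVVV => hhhnnVV => hhhnnnVV => hhhnnnnV => hhhnnnnnV => hhhnnnnnnV => hhhnnnnnnn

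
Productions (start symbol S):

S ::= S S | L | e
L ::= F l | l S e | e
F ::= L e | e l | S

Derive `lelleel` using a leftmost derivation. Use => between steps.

S => L => Fl => Lel => lSeel => lLeel => lFleel => lelleel

S => L   [S ::= L]
L => Fl   [L ::= F l]
Fl => Lel   [F ::= L e]
Lel => lSeel   [L ::= l S e]
lSeel => lLeel   [S ::= L]
lLeel => lFleel   [L ::= F l]
lFleel => lelleel   [F ::= e l]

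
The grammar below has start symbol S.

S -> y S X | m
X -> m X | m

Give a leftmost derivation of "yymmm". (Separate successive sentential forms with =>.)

S=>ySX=>yySXX=>yymXX=>yymmX=>yymmm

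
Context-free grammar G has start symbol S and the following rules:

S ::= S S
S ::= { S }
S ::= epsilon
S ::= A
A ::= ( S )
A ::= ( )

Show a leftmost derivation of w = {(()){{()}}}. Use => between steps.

S => {S}   [S ::= { S }]
{S} => {SS}   [S ::= S S]
{SS} => {AS}   [S ::= A]
{AS} => {(S)S}   [A ::= ( S )]
{(S)S} => {(A)S}   [S ::= A]
{(A)S} => {(())S}   [A ::= ( )]
{(())S} => {(())SS}   [S ::= S S]
{(())SS} => {(()){S}S}   [S ::= { S }]
{(()){S}S} => {(()){{S}}S}   [S ::= { S }]
{(()){{S}}S} => {(()){{A}}S}   [S ::= A]
{(()){{A}}S} => {(()){{()}}S}   [A ::= ( )]
{(()){{()}}S} => {(()){{()}}}   [S ::= epsilon]

S=>{S}=>{SS}=>{AS}=>{(S)S}=>{(A)S}=>{(())S}=>{(())SS}=>{(()){S}S}=>{(()){{S}}S}=>{(()){{A}}S}=>{(()){{()}}S}=>{(()){{()}}}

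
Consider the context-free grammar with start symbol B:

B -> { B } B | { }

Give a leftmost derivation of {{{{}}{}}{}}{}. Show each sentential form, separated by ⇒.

B ⇒ {B}B ⇒ {{B}B}B ⇒ {{{B}B}B}B ⇒ {{{{}}B}B}B ⇒ {{{{}}{}}B}B ⇒ {{{{}}{}}{}}B ⇒ {{{{}}{}}{}}{}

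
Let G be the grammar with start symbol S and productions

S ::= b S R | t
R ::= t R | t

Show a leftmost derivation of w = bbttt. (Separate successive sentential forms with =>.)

S => bSR => bbSRR => bbtRR => bbttR => bbttt

S => bSR   [S ::= b S R]
bSR => bbSRR   [S ::= b S R]
bbSRR => bbtRR   [S ::= t]
bbtRR => bbttR   [R ::= t]
bbttR => bbttt   [R ::= t]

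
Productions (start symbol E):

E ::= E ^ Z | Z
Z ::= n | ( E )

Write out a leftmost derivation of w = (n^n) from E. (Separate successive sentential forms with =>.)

E => Z => (E) => (E^Z) => (Z^Z) => (n^Z) => (n^n)

E => Z   [E ::= Z]
Z => (E)   [Z ::= ( E )]
(E) => (E^Z)   [E ::= E ^ Z]
(E^Z) => (Z^Z)   [E ::= Z]
(Z^Z) => (n^Z)   [Z ::= n]
(n^Z) => (n^n)   [Z ::= n]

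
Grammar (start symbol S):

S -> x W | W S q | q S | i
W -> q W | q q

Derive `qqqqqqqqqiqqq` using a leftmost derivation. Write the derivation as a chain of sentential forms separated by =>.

S => qS => qWSq => qqWSq => qqqqSq => qqqqWSqq => qqqqqqSqq => qqqqqqqSqq => qqqqqqqWSqqq => qqqqqqqqqSqqq => qqqqqqqqqiqqq

S => qS   [S -> q S]
qS => qWSq   [S -> W S q]
qWSq => qqWSq   [W -> q W]
qqWSq => qqqqSq   [W -> q q]
qqqqSq => qqqqWSqq   [S -> W S q]
qqqqWSqq => qqqqqqSqq   [W -> q q]
qqqqqqSqq => qqqqqqqSqq   [S -> q S]
qqqqqqqSqq => qqqqqqqWSqqq   [S -> W S q]
qqqqqqqWSqqq => qqqqqqqqqSqqq   [W -> q q]
qqqqqqqqqSqqq => qqqqqqqqqiqqq   [S -> i]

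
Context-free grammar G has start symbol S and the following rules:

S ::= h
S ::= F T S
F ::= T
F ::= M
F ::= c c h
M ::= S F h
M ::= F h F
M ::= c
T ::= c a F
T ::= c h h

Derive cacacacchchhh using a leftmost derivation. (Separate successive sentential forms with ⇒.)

S ⇒ FTS ⇒ TTS ⇒ caFTS ⇒ caTTS ⇒ cacaFTS ⇒ cacaTTS ⇒ cacacaFTS ⇒ cacacacchTS ⇒ cacacacchchhS ⇒ cacacacchchhh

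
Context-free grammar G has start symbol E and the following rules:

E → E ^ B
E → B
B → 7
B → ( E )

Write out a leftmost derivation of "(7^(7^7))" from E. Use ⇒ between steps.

E⇒B⇒(E)⇒(E^B)⇒(B^B)⇒(7^B)⇒(7^(E))⇒(7^(E^B))⇒(7^(B^B))⇒(7^(7^B))⇒(7^(7^7))

E ⇒ B   [E → B]
B ⇒ (E)   [B → ( E )]
(E) ⇒ (E^B)   [E → E ^ B]
(E^B) ⇒ (B^B)   [E → B]
(B^B) ⇒ (7^B)   [B → 7]
(7^B) ⇒ (7^(E))   [B → ( E )]
(7^(E)) ⇒ (7^(E^B))   [E → E ^ B]
(7^(E^B)) ⇒ (7^(B^B))   [E → B]
(7^(B^B)) ⇒ (7^(7^B))   [B → 7]
(7^(7^B)) ⇒ (7^(7^7))   [B → 7]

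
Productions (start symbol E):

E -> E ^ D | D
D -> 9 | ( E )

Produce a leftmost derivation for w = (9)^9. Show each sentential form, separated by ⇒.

E ⇒ E^D ⇒ D^D ⇒ (E)^D ⇒ (D)^D ⇒ (9)^D ⇒ (9)^9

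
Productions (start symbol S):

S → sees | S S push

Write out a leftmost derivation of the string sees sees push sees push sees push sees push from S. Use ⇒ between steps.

S ⇒ S S push ⇒ S S push S push ⇒ S S push S push S push ⇒ S S push S push S push S push ⇒ sees S push S push S push S push ⇒ sees sees push S push S push S push ⇒ sees sees push sees push S push S push ⇒ sees sees push sees push sees push S push ⇒ sees sees push sees push sees push sees push

S ⇒ S S push   [S → S S push]
S S push ⇒ S S push S push   [S → S S push]
S S push S push ⇒ S S push S push S push   [S → S S push]
S S push S push S push ⇒ S S push S push S push S push   [S → S S push]
S S push S push S push S push ⇒ sees S push S push S push S push   [S → sees]
sees S push S push S push S push ⇒ sees sees push S push S push S push   [S → sees]
sees sees push S push S push S push ⇒ sees sees push sees push S push S push   [S → sees]
sees sees push sees push S push S push ⇒ sees sees push sees push sees push S push   [S → sees]
sees sees push sees push sees push S push ⇒ sees sees push sees push sees push sees push   [S → sees]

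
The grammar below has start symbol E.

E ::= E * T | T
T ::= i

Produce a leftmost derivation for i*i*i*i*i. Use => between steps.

E => E*T   [E ::= E * T]
E*T => E*T*T   [E ::= E * T]
E*T*T => E*T*T*T   [E ::= E * T]
E*T*T*T => E*T*T*T*T   [E ::= E * T]
E*T*T*T*T => T*T*T*T*T   [E ::= T]
T*T*T*T*T => i*T*T*T*T   [T ::= i]
i*T*T*T*T => i*i*T*T*T   [T ::= i]
i*i*T*T*T => i*i*i*T*T   [T ::= i]
i*i*i*T*T => i*i*i*i*T   [T ::= i]
i*i*i*i*T => i*i*i*i*i   [T ::= i]

E => E*T => E*T*T => E*T*T*T => E*T*T*T*T => T*T*T*T*T => i*T*T*T*T => i*i*T*T*T => i*i*i*T*T => i*i*i*i*T => i*i*i*i*i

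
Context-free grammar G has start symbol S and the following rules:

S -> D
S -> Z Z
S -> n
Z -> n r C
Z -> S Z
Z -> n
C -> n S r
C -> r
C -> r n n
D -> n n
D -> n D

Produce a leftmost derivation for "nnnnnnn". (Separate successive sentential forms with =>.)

S => D   [S -> D]
D => nD   [D -> n D]
nD => nnD   [D -> n D]
nnD => nnnD   [D -> n D]
nnnD => nnnnD   [D -> n D]
nnnnD => nnnnnD   [D -> n D]
nnnnnD => nnnnnnn   [D -> n n]

S=>D=>nD=>nnD=>nnnD=>nnnnD=>nnnnnD=>nnnnnnn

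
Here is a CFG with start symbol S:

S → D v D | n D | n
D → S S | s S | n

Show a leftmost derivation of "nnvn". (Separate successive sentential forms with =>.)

S => DvD => SSvD => nSvD => nnvD => nnvn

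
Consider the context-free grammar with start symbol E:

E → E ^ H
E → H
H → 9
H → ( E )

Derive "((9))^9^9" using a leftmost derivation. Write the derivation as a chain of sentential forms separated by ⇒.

E ⇒ E^H   [E → E ^ H]
E^H ⇒ E^H^H   [E → E ^ H]
E^H^H ⇒ H^H^H   [E → H]
H^H^H ⇒ (E)^H^H   [H → ( E )]
(E)^H^H ⇒ (H)^H^H   [E → H]
(H)^H^H ⇒ ((E))^H^H   [H → ( E )]
((E))^H^H ⇒ ((H))^H^H   [E → H]
((H))^H^H ⇒ ((9))^H^H   [H → 9]
((9))^H^H ⇒ ((9))^9^H   [H → 9]
((9))^9^H ⇒ ((9))^9^9   [H → 9]

E ⇒ E^H ⇒ E^H^H ⇒ H^H^H ⇒ (E)^H^H ⇒ (H)^H^H ⇒ ((E))^H^H ⇒ ((H))^H^H ⇒ ((9))^H^H ⇒ ((9))^9^H ⇒ ((9))^9^9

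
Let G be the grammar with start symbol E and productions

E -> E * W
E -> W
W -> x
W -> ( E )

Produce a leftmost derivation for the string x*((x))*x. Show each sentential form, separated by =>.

E => E*W   [E -> E * W]
E*W => E*W*W   [E -> E * W]
E*W*W => W*W*W   [E -> W]
W*W*W => x*W*W   [W -> x]
x*W*W => x*(E)*W   [W -> ( E )]
x*(E)*W => x*(W)*W   [E -> W]
x*(W)*W => x*((E))*W   [W -> ( E )]
x*((E))*W => x*((W))*W   [E -> W]
x*((W))*W => x*((x))*W   [W -> x]
x*((x))*W => x*((x))*x   [W -> x]

E => E*W => E*W*W => W*W*W => x*W*W => x*(E)*W => x*(W)*W => x*((E))*W => x*((W))*W => x*((x))*W => x*((x))*x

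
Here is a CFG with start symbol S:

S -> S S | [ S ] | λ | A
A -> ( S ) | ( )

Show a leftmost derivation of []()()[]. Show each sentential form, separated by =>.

S=>SS=>SSS=>[S]SS=>[]SS=>[]SSS=>[]ASS=>[](S)SS=>[]()SS=>[]()AS=>[]()()S=>[]()()[S]=>[]()()[]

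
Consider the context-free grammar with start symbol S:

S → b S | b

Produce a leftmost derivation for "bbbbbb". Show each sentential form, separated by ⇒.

S⇒bS⇒bbS⇒bbbS⇒bbbbS⇒bbbbbS⇒bbbbbb

S ⇒ bS   [S → b S]
bS ⇒ bbS   [S → b S]
bbS ⇒ bbbS   [S → b S]
bbbS ⇒ bbbbS   [S → b S]
bbbbS ⇒ bbbbbS   [S → b S]
bbbbbS ⇒ bbbbbb   [S → b]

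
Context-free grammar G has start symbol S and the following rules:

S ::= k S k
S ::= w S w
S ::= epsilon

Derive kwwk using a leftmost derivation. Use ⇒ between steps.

S ⇒ kSk ⇒ kwSwk ⇒ kwwk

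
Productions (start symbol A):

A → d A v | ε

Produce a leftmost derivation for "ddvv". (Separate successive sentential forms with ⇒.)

A ⇒ dAv   [A → d A v]
dAv ⇒ ddAvv   [A → d A v]
ddAvv ⇒ ddvv   [A → ε]

A ⇒ dAv ⇒ ddAvv ⇒ ddvv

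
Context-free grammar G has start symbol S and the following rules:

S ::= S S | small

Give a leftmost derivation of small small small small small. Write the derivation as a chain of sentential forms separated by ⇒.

S ⇒ S S ⇒ S S S ⇒ S S S S ⇒ S S S S S ⇒ small S S S S ⇒ small small S S S ⇒ small small small S S ⇒ small small small small S ⇒ small small small small small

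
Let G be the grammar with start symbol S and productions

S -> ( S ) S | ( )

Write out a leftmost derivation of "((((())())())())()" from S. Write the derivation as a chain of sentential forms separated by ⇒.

S⇒(S)S⇒((S)S)S⇒(((S)S)S)S⇒((((S)S)S)S)S⇒((((())S)S)S)S⇒((((())())S)S)S⇒((((())())())S)S⇒((((())())())())S⇒((((())())())())()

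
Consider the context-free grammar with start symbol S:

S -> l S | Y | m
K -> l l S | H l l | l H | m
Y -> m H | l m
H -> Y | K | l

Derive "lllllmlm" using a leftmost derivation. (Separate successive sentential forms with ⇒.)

S ⇒ lS ⇒ llS ⇒ lllS ⇒ llllS ⇒ lllllS ⇒ lllllY ⇒ lllllmH ⇒ lllllmY ⇒ lllllmlm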